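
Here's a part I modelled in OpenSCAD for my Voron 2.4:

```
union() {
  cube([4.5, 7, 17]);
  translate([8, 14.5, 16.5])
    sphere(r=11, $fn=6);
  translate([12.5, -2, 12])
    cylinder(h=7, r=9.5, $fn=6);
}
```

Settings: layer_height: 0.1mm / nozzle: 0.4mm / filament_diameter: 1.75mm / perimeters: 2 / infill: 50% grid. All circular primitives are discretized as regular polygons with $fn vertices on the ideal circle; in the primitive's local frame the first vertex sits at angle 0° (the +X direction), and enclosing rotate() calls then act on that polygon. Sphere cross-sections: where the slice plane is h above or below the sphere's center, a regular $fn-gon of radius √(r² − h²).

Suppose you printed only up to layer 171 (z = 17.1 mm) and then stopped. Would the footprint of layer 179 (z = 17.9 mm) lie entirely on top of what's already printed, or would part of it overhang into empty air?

entirely on top

Compare the two slices. At z = 17.1: the cube is absent (z outside [0, 17]); the sphere at (8, 14.5): section is a regular 6-gon, circumradius = √(r²−h²) = √(11²−0.6²) = 10.984 (area = (6/2)·10.984²·sin(360°/6) = 313.43 mm²); the r=9.5 cylinder at (12.5, -2) gives a regular 6-gon of circumradius 9.5 (constant along its height) (area = (6/2)·9.500²·sin(360°/6) = 234.48 mm²); Taking the union: the regions partially overlap — summed areas 547.91 mm² minus the doubly-counted overlap 8.00 mm² gives 539.91 mm² — area = 539.91 mm². At z = 17.9: the cube does not reach this height (z outside [0, 17]); the sphere at (8, 14.5): section is a regular 6-gon, circumradius = √(r²−h²) = √(11²−1.4²) = 10.911 (area = (6/2)·10.911²·sin(360°/6) = 309.27 mm²); the r=9.5 cylinder at (12.5, -2) contributes a regular 6-gon of circumradius 9.5 (area = (6/2)·9.500²·sin(360°/6) = 234.48 mm²); Taking the union: the regions partially overlap — summed areas 543.75 mm² minus the doubly-counted overlap 7.51 mm² gives 536.24 mm² — area = 536.24 mm². Checking containment: the cross-section at z = 17.9 is a subset of the cross-section at z = 17.1.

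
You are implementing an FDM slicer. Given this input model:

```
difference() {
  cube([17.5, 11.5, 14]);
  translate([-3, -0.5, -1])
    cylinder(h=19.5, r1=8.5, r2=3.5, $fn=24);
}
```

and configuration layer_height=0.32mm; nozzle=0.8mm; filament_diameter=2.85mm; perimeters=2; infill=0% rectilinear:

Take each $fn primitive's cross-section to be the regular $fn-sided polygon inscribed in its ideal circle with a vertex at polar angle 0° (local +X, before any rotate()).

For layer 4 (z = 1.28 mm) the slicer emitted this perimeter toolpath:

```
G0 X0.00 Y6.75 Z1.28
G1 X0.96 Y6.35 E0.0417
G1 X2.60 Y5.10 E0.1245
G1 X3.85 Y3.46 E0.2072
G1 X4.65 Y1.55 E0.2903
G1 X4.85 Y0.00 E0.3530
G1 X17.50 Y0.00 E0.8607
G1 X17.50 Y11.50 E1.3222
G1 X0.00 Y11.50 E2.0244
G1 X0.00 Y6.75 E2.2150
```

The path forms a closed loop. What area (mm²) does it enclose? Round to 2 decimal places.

178.06 mm²

Apply the shoelace formula to the sequence of (X, Y) vertices; enclosed area = 178.06 mm².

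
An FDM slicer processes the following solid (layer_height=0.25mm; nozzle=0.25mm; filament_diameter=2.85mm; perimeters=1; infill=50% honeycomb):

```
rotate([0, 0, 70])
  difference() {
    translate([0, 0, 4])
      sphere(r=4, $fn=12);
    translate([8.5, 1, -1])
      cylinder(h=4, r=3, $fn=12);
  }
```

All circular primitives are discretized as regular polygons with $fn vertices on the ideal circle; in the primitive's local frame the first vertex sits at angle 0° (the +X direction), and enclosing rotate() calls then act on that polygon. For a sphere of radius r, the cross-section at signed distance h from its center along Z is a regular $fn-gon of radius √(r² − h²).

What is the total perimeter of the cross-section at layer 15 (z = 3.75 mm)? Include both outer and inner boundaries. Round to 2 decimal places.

At z = 3.75 mm: the r=4 sphere slices to a regular 12-gon of circumradius 3.992 (√(r²−h²) with h=0.25 from center) (perimeter = 2·12·3.992·sin(180°/12) = 24.80 mm); the cylinder at (8.5, 1) is not intersected at this z (z outside [-1, 3]); Taking the first minus the rest: none of the subtracted shapes is present at this height, so the r=4 sphere is unchanged — boundary = 24.80 mm; (whole slice rotated 70° about Z — lengths, areas and connectivity unchanged). Overall, the cross-section is a single solid region. Total boundary length (outer) = 24.80 mm.

24.80 mm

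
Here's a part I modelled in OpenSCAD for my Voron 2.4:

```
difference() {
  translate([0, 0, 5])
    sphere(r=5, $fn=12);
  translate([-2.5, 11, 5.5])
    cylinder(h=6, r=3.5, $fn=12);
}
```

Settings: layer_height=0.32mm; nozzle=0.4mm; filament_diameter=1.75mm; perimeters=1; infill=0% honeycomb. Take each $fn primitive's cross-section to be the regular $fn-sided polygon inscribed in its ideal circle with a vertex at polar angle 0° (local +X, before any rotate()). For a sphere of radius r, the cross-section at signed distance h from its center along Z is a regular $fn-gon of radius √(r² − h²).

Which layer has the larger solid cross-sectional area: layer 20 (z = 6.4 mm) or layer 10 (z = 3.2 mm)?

layer 20 (z = 6.4 mm)

Layer 20 (z = 6.4): the r=5 sphere slices to a regular 12-gon of circumradius 4.800 (√(r²−h²) with h=1.4 from center) (area = (12/2)·4.800²·sin(360°/12) = 69.12 mm²); the r=3.5 cylinder at (-2.5, 11) gives a regular 12-gon of circumradius 3.5 (constant along its height) (area = (12/2)·3.500²·sin(360°/12) = 36.75 mm²); Subtracting the remaining from the first: starting from the r=5 sphere (69.12 mm²), the r=3.5 cylinder at (-2.5, 11) misses the remaining region (no effect) — area = 69.12 mm². So its area = 69.12 mm². Layer 10 (z = 3.2): the sphere: section is a regular 12-gon, circumradius = √(r²−h²) = √(5²−1.8²) = 4.665 (area = (12/2)·4.665²·sin(360°/12) = 65.28 mm²); the cylinder at (-2.5, 11) is not intersected at this z (z outside [5.5, 11.5]); Taking the first minus the rest: none of the subtracted shapes is present at this height, so the r=5 sphere is unchanged — area = 65.28 mm². So its area = 65.28 mm². Layer 20 is larger (69.12 vs 65.28 mm²).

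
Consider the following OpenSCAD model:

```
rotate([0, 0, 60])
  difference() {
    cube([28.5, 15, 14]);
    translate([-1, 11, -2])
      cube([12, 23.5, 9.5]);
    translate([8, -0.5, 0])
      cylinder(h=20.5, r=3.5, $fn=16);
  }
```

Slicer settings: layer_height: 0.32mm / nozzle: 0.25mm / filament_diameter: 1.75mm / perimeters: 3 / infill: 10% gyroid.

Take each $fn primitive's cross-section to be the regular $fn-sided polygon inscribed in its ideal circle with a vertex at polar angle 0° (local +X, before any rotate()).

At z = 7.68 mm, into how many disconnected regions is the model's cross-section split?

At z = 7.68 mm: the 28.5×15 cube contributes its full rectangle; the cube at (-1, 11) does not reach this height (z outside [-2, 7.5]); the r=3.5 cylinder at (8, -0.5) contributes a regular 16-gon of circumradius 3.5; Subtracting the remaining from the first: starting from the 28.5×15 cube, the r=3.5 cylinder at (8, -0.5) partially overlaps it — only the 15.30 mm² overlap (of its 37.50 mm²) is removed, clipping the outline — 1 connected region; (rotated 60° about Z; rotation is an isometry so areas/perimeters/island counts are preserved). The result has 1 disconnected region.

1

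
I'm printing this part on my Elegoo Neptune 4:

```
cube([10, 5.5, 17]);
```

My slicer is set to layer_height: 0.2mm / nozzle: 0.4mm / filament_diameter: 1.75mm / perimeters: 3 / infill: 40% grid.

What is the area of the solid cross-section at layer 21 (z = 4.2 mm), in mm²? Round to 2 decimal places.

55.00 mm²

At z = 4.2 mm: the cube is present — its section is the full 10×5.5 rectangle (area 55.00 mm²). Overall, the cross-section is a single solid region. Net area = 55.00 mm².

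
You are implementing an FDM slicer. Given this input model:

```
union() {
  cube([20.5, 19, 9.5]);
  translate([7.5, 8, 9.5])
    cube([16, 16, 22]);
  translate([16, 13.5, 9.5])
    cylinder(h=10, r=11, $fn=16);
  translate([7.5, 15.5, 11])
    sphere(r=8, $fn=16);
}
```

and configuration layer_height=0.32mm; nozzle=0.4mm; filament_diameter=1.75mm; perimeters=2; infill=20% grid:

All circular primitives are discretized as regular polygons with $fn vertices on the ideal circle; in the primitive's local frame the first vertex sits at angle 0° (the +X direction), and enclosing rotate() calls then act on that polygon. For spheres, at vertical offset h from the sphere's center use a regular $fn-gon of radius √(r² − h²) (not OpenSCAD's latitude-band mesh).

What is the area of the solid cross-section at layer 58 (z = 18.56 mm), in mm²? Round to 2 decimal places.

384.66 mm²

At z = 18.56 mm: the cube is not intersected at this z (z outside [0, 9.5]); the cube at (7.5, 8) is present — its section is the full 16×16 rectangle (area 256.00 mm²); the cylinder at (16, 13.5): section is a regular 16-gon, circumradius r=11 (area = (16/2)·11.000²·sin(360°/16) = 370.44 mm²); the sphere at (7.5, 15.5): section is a regular 16-gon, circumradius = √(r²−h²) = √(8²−7.56²) = 2.617 (area = (16/2)·2.617²·sin(360°/16) = 20.96 mm²); Taking the union: the regions partially overlap — summed areas 647.40 mm² minus the doubly-counted overlap 262.74 mm² gives 384.66 mm² — area = 384.66 mm². Overall, the cross-section is a single solid region. Net area = 384.66 mm².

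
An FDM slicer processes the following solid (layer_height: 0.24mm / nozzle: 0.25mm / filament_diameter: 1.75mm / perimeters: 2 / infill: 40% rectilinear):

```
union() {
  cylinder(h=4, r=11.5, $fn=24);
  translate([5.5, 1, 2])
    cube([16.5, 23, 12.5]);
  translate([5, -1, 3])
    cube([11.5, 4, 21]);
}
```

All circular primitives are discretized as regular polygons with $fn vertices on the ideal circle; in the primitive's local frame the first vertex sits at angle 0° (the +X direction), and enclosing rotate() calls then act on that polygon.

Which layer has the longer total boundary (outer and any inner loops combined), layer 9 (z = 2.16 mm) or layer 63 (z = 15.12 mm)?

layer 9 (z = 2.16 mm)

Layer 9 (z = 2.16): the cylinder: section is a regular 24-gon, circumradius r=11.5 (perimeter = 2·24·11.500·sin(180°/24) = 72.05 mm); the cube at (5.5, 1) (footprint 16.5×23) is included at this height (perimeter 79.00 mm); the cube at (5, -1) is not intersected at this z (z outside [3, 24]); Merging all regions: the regions partially overlap (shared area 36.39 mm²), so the edge portions inside another operand are dropped and the merged outline is re-measured after clipping — boundary = 124.85 mm. So its perimeter = 124.85 mm. Layer 63 (z = 15.12): the cylinder is not intersected at this z (z outside [0, 4]); the cube at (5.5, 1) does not reach this height (z outside [2, 14.5]); the 11.5×4 cube at (5, -1) contributes its full rectangle (perimeter 31.00 mm); Merging all regions: only the 11.5×4 cube at (5, -1) is present, so the union is just that shape — boundary = 31.00 mm. So its perimeter = 31.00 mm. Layer 9 is larger (124.85 vs 31.00 mm).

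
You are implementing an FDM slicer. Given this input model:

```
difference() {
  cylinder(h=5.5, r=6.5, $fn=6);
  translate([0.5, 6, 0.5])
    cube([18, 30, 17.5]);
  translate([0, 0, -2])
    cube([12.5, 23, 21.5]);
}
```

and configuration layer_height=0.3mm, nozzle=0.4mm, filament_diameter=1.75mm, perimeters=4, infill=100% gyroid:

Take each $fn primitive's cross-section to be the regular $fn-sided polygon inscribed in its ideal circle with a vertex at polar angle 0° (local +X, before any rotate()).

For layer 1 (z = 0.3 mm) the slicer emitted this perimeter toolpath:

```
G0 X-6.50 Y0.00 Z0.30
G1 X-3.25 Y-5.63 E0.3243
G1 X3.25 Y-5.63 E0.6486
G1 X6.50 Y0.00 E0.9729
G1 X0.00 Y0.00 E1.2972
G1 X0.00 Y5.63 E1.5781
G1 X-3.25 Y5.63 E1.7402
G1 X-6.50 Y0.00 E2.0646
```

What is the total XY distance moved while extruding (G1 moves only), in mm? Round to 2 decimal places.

Sum the Euclidean lengths of each G1 segment: total = 41.38 mm.

41.38 mm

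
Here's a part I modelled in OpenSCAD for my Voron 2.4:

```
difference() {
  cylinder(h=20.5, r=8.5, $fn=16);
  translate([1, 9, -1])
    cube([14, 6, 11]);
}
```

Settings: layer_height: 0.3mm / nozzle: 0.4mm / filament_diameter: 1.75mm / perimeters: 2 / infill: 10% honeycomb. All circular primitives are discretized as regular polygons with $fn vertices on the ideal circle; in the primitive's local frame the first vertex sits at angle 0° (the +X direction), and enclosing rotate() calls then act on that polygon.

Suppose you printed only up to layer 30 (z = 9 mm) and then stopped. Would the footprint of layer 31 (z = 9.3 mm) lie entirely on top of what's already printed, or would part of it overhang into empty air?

entirely on top

Compare the two slices. At z = 9: the r=8.5 cylinder contributes a regular 16-gon of circumradius 8.5 (area = (16/2)·8.500²·sin(360°/16) = 221.19 mm²); the cube at (1, 9) is present — its section is the full 14×6 rectangle (area 84.00 mm²); After the difference (first − rest): starting from the r=8.5 cylinder (221.19 mm²), the 14×6 cube at (1, 9) misses the remaining region (no effect) — area = 221.19 mm². At z = 9.3: the r=8.5 cylinder contributes a regular 16-gon of circumradius 8.5 (area = (16/2)·8.500²·sin(360°/16) = 221.19 mm²); the cube at (1, 9) is present — its section is the full 14×6 rectangle (area 84.00 mm²); After the difference (first − rest): starting from the r=8.5 cylinder (221.19 mm²), the 14×6 cube at (1, 9) misses the remaining region (no effect) — area = 221.19 mm². Checking containment: the cross-section at z = 9.3 is a subset of the cross-section at z = 9.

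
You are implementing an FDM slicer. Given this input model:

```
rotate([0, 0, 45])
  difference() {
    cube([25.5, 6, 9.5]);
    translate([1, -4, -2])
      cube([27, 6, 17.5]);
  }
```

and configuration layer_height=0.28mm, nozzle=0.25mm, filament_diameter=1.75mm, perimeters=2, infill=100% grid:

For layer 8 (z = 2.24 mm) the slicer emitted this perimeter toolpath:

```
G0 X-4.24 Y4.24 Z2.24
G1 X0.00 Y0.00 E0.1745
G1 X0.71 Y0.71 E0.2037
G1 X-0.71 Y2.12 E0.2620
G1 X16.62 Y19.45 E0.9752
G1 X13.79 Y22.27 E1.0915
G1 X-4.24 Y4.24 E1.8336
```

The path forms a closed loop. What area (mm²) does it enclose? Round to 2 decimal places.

103.89 mm²

Apply the shoelace formula to the sequence of (X, Y) vertices; enclosed area = 103.89 mm².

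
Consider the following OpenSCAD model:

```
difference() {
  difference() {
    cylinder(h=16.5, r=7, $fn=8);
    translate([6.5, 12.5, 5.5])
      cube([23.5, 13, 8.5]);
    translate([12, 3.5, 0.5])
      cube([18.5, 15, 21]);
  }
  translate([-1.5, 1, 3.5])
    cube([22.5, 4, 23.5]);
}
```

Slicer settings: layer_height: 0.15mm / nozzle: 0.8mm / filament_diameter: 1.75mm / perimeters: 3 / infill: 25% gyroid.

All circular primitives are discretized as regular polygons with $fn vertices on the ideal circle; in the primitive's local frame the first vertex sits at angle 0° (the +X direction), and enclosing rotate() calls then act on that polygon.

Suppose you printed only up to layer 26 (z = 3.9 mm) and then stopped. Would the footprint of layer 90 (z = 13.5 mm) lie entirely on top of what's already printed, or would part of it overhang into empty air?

Compare the two slices. At z = 3.9: the r=7 cylinder contributes a regular 8-gon of circumradius 7 (area = (8/2)·7.000²·sin(360°/8) = 138.59 mm²); the cube at (6.5, 12.5) does not reach this height (z outside [5.5, 14]); the cube at (12, 3.5) is present — its section is the full 18.5×15 rectangle (area 277.50 mm²); Taking the first minus the rest: starting from the r=7 cylinder (138.59 mm²), the 18.5×15 cube at (12, 3.5) misses the remaining region (no effect) — area = 138.59 mm²; the cube at (-1.5, 1) is present — its section is the full 22.5×4 rectangle (area 90.00 mm²); Taking the first minus the rest: starting from the result so far (138.59 mm²), the 22.5×4 cube at (-1.5, 1) partially overlaps it — only the 29.03 mm² overlap (of its 90.00 mm²) is removed, clipping the outline — area = 109.57 mm². At z = 13.5: the r=7 cylinder contributes a regular 8-gon of circumradius 7 (area = (8/2)·7.000²·sin(360°/8) = 138.59 mm²); the 23.5×13 cube at (6.5, 12.5) contributes its full rectangle (area 305.50 mm²); the 18.5×15 cube at (12, 3.5) contributes its full rectangle (area 277.50 mm²); Subtracting the remaining from the first: starting from the r=7 cylinder (138.59 mm²), the 23.5×13 cube at (6.5, 12.5) misses the remaining region (no effect); the 18.5×15 cube at (12, 3.5) misses the remaining region (no effect) — area = 138.59 mm²; the cube at (-1.5, 1) is present — its section is the full 22.5×4 rectangle (area 90.00 mm²); Subtracting the remaining from the first: starting from the result so far (138.59 mm²), the 22.5×4 cube at (-1.5, 1) partially overlaps it — only the 29.03 mm² overlap (of its 90.00 mm²) is removed, clipping the outline — area = 109.57 mm². Checking containment: the cross-section at z = 13.5 is a subset of the cross-section at z = 3.9.

entirely on top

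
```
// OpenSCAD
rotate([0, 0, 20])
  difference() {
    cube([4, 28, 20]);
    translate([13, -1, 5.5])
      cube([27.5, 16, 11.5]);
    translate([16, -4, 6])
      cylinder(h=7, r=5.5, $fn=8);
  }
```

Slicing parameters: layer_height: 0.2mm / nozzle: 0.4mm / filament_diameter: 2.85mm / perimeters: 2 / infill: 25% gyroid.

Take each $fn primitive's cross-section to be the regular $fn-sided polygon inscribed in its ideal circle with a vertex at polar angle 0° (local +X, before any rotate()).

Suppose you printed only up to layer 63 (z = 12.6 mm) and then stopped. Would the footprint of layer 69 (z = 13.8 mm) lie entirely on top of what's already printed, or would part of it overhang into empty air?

entirely on top

Compare the two slices. At z = 12.6: the 4×28 cube contributes its full rectangle (area 112.00 mm²); the cube at (13, -1) is present — its section is the full 27.5×16 rectangle (area 440.00 mm²); the cylinder at (16, -4): section is a regular 8-gon, circumradius r=5.5 (area = (8/2)·5.500²·sin(360°/8) = 85.56 mm²); Subtracting the remaining from the first: starting from the 4×28 cube (112.00 mm²), the 27.5×16 cube at (13, -1) misses the remaining region (no effect); the r=5.5 cylinder at (16, -4) misses the remaining region (no effect) — area = 112.00 mm²; (whole slice rotated 20° about Z — lengths, areas and connectivity unchanged). At z = 13.8: the 4×28 cube contributes its full rectangle (area 112.00 mm²); the 27.5×16 cube at (13, -1) contributes its full rectangle (area 440.00 mm²); the cylinder at (16, -4) does not reach this height (z outside [6, 13]); Taking the first minus the rest: starting from the 4×28 cube (112.00 mm²), the 27.5×16 cube at (13, -1) misses the remaining region (no effect) — area = 112.00 mm²; (whole slice rotated 20° about Z — lengths, areas and connectivity unchanged). Checking containment: the cross-section at z = 13.8 is a subset of the cross-section at z = 12.6.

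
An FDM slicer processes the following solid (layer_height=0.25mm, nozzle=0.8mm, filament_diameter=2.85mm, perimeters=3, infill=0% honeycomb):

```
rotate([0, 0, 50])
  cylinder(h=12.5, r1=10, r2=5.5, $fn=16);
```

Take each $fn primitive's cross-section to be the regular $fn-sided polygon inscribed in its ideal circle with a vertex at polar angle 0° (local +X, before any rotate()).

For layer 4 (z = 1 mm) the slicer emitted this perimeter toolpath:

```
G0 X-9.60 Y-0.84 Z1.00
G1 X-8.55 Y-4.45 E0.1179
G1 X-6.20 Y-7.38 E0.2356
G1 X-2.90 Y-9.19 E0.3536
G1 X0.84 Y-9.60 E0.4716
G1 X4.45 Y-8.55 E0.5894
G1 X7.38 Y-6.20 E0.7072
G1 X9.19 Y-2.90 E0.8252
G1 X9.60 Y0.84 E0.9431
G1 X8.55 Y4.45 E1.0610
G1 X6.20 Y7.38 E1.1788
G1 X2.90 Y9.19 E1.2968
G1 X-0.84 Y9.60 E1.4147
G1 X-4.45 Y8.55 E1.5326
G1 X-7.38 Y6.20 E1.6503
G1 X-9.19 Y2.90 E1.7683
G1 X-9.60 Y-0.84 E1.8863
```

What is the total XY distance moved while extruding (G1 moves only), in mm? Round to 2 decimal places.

60.17 mm

Sum the Euclidean lengths of each G1 segment: total = 60.17 mm.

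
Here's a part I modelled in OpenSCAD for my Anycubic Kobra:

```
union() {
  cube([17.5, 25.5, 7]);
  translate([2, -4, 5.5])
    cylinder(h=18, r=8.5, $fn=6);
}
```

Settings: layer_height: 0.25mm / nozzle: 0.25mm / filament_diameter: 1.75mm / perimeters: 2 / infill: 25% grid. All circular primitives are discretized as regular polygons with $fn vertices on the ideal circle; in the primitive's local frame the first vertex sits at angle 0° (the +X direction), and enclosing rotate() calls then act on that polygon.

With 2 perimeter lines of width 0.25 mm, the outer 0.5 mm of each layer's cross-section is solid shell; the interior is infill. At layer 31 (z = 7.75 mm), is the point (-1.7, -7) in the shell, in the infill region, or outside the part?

At z = 7.75 mm: the cube is not intersected at this z (z outside [0, 7]); the r=8.5 cylinder at (2, -4) contributes a regular 6-gon of circumradius 8.5; Taking the union: only the r=8.5 cylinder at (2, -4) is present, so the union is just that shape — 1 connected region. Overall, the cross-section is a single solid region. The nearest boundary edge runs (-6.50, -4.00)→(-2.25, -11.36); distance from the point to it = 2.66 mm. The point is inside the cross-section and 2.66 mm from the nearest boundary — more than the 0.5 mm shell width (2 × 0.25), so it's in the infill interior.

infill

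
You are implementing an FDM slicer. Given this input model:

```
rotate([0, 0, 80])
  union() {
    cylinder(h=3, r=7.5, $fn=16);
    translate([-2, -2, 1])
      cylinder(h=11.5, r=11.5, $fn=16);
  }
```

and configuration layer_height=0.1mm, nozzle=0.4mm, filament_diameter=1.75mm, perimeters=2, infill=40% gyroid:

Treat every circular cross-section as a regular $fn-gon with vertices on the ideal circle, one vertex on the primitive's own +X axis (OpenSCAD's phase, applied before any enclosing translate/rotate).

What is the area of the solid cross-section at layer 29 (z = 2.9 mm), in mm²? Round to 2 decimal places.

At z = 2.9 mm: the r=7.5 cylinder gives a regular 16-gon of circumradius 7.5 (constant along its height) (area = (16/2)·7.500²·sin(360°/16) = 172.21 mm²); the r=11.5 cylinder at (-2, -2) gives a regular 16-gon of circumradius 11.5 (constant along its height) (area = (16/2)·11.500²·sin(360°/16) = 404.88 mm²); Taking the union: the r=7.5 cylinder lies entirely inside the r=11.5 cylinder at (-2, -2), so the union is just the r=11.5 cylinder at (-2, -2) — area = 404.88 mm²; (whole slice rotated 80° about Z — lengths, areas and connectivity unchanged). Overall, the cross-section is a single solid region. Net area = 404.88 mm².

404.88 mm²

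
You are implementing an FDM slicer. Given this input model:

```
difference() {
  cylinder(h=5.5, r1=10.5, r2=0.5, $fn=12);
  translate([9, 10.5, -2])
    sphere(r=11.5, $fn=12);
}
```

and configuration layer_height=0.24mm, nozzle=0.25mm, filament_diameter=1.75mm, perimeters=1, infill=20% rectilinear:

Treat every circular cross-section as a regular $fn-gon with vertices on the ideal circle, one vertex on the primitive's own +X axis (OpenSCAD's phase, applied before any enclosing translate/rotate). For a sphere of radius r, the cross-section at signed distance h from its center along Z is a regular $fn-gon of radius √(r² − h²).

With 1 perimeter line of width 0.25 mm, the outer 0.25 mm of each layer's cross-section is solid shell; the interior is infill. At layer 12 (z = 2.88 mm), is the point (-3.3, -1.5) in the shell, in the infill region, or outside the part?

infill

At z = 2.88 mm: the cone (r1=10.5→r2=0.5) has section circumradius 5.264 here — a regular 12-gon; the r=11.5 sphere at (9, 10.5) slices to a regular 12-gon of circumradius 10.413 (√(r²−h²) with h=4.88 from center); Taking the first minus the rest: starting from the cone, the r=11.5 sphere at (9, 10.5) partially overlaps it — only the 6.25 mm² overlap (of its 325.31 mm²) is removed, clipping the outline — 1 connected region. Overall, the cross-section is a single solid region. The nearest boundary edge runs (-4.56, -2.63)→(-5.26, 0.00); distance from the point to it = 1.51 mm. The point is inside the cross-section and 1.51 mm from the nearest boundary — more than the 0.25 mm shell width (1 × 0.25), so it's in the infill interior.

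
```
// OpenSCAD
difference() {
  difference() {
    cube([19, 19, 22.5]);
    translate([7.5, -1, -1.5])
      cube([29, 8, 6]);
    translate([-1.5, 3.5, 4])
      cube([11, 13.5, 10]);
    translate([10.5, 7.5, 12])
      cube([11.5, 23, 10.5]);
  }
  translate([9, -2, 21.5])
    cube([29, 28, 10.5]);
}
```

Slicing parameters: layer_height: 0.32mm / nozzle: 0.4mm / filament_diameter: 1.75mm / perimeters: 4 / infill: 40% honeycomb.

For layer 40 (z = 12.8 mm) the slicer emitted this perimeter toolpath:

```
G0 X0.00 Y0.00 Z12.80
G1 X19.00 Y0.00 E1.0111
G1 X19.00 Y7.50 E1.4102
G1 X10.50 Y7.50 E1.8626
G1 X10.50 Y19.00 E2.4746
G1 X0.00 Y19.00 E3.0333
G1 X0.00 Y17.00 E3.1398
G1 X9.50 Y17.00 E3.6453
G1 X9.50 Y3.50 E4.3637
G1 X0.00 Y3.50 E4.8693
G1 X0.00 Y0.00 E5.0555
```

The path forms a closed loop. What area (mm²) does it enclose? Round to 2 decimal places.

135.00 mm²

Apply the shoelace formula to the sequence of (X, Y) vertices; enclosed area = 135.00 mm².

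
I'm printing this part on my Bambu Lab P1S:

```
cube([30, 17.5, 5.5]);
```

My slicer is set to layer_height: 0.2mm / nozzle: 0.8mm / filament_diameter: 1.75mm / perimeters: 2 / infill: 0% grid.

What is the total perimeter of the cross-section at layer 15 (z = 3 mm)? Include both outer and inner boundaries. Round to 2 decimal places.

95.00 mm

At z = 3 mm: the cube is present — its section is the full 30×17.5 rectangle (perimeter 95.00 mm). Overall, the cross-section is a single solid region. Total boundary length (outer) = 95.00 mm.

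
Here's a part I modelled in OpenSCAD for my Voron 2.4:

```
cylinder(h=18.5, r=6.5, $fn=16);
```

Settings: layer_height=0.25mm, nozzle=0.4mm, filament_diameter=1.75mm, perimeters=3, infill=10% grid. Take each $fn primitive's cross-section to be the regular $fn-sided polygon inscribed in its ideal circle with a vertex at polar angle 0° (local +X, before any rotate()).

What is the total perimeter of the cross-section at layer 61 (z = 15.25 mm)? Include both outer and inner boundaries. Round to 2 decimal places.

At z = 15.25 mm: the r=6.5 cylinder contributes a regular 16-gon of circumradius 6.5 (perimeter = 2·16·6.500·sin(180°/16) = 40.58 mm). Overall, the cross-section is a single solid region. Total boundary length (outer) = 40.58 mm.

40.58 mm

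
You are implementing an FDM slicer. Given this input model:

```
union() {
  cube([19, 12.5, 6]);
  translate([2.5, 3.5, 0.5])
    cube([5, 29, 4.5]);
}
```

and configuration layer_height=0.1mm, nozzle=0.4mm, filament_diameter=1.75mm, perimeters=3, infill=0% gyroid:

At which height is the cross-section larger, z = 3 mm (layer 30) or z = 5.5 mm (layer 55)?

layer 30 (z = 3 mm)

Layer 30 (z = 3): the cube (footprint 19×12.5) is included at this height (area 237.50 mm²); the 5×29 cube at (2.5, 3.5) contributes its full rectangle (area 145.00 mm²); Merging all regions: the regions partially overlap — summed areas 382.50 mm² minus the doubly-counted overlap 45.00 mm² gives 337.50 mm² — area = 337.50 mm². So its area = 337.50 mm². Layer 55 (z = 5.5): the 19×12.5 cube contributes its full rectangle (area 237.50 mm²); the cube at (2.5, 3.5) does not reach this height (z outside [0.5, 5]); Combining (union): only the 19×12.5 cube is present, so the union is just that shape — area = 237.50 mm². So its area = 237.50 mm². Layer 30 is larger (337.50 vs 237.50 mm²).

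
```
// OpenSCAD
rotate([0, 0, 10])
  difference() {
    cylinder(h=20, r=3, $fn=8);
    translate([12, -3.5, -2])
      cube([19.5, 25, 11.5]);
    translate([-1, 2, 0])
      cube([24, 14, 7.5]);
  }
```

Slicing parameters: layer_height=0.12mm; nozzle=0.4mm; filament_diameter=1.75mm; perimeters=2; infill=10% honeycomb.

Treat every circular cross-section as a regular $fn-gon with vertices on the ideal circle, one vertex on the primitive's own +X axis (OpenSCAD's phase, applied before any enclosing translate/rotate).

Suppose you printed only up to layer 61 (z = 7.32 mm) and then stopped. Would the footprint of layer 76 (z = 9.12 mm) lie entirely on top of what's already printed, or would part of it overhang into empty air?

part overhangs

Compare the two slices. At z = 7.32: the r=3 cylinder contributes a regular 8-gon of circumradius 3 (area = (8/2)·3.000²·sin(360°/8) = 25.46 mm²); the cube at (12, -3.5) is present — its section is the full 19.5×25 rectangle (area 487.50 mm²); the 24×14 cube at (-1, 2) contributes its full rectangle (area 336.00 mm²); After the difference (first − rest): starting from the r=3 cylinder (25.46 mm²), the 19.5×25 cube at (12, -3.5) misses the remaining region (no effect); the 24×14 cube at (-1, 2) partially overlaps it — only the 1.99 mm² overlap (of its 336.00 mm²) is removed, clipping the outline — area = 23.47 mm²; (whole slice rotated 10° about Z — lengths, areas and connectivity unchanged). At z = 9.12: the cylinder: section is a regular 8-gon, circumradius r=3 (area = (8/2)·3.000²·sin(360°/8) = 25.46 mm²); the cube at (12, -3.5) is present — its section is the full 19.5×25 rectangle (area 487.50 mm²); the cube at (-1, 2) does not reach this height (z outside [0, 7.5]); Taking the first minus the rest: starting from the r=3 cylinder (25.46 mm²), the 19.5×25 cube at (12, -3.5) misses the remaining region (no effect) — area = 25.46 mm²; (rotated 10° about Z; rotation is an isometry so areas/perimeters/island counts are preserved). Checking containment: at z = 9.12 the cross-section extends beyond the z = 7.32 cross-section by about 1.99 mm².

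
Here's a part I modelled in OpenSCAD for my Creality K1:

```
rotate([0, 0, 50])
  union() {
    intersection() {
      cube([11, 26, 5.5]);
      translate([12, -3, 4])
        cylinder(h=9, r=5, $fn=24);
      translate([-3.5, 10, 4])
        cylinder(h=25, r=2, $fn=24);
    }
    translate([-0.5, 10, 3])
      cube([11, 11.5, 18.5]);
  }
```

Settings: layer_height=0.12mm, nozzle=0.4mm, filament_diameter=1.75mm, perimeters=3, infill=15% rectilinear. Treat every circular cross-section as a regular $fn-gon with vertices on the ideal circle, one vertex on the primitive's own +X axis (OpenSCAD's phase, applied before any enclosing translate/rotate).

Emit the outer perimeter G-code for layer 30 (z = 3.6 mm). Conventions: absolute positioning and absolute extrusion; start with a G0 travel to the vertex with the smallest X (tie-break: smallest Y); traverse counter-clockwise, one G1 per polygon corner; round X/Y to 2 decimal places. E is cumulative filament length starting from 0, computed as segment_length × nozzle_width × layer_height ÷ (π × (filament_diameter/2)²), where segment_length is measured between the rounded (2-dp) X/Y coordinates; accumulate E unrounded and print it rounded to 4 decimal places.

At z = 3.6 mm: the cube is present — its section is the full 11×26 rectangle; the cylinder at (12, -3) does not reach this height (z outside [4, 13]); the cylinder at (-3.5, 10) does not reach this height (z outside [4, 29]); Taking the intersection: at least one operand is absent at this height, so nothing remains; the cube at (-0.5, 10) is present — its section is the full 11×11.5 rectangle; Combining (union): only the 11×11.5 cube at (-0.5, 10) is present, so the union is just that shape — 1 connected region; (whole slice rotated 50° about Z — lengths, areas and connectivity unchanged). The outline is a single polygon with 4 vertices. Extrusion per mm of travel: 0.4 × 0.12 / (π × 0.875²) = 0.019956. Accumulating E over each segment gives final E = 0.8981.

G0 X-16.79 Y13.44 Z3.60
G1 X-7.98 Y6.04 E0.2296
G1 X-0.91 Y14.47 E0.4492
G1 X-9.72 Y21.86 E0.6786
G1 X-16.79 Y13.44 E0.8981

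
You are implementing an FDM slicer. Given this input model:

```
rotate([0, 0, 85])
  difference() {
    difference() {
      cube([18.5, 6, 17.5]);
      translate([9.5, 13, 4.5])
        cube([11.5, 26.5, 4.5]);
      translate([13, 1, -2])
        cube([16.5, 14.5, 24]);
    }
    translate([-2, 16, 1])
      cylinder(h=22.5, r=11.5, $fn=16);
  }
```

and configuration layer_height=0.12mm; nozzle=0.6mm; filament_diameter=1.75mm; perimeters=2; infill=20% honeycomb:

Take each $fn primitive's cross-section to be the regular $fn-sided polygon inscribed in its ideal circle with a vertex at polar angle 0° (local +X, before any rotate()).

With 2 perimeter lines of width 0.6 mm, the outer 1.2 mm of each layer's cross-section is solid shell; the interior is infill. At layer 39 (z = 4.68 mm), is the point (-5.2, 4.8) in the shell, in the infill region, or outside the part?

shell

At z = 4.68 mm: the cube is present — its section is the full 18.5×6 rectangle; the cube at (9.5, 13) (footprint 11.5×26.5) is included at this height; the cube at (13, 1) (footprint 16.5×14.5) is included at this height; Taking the first minus the rest: starting from the 18.5×6 cube, the 11.5×26.5 cube at (9.5, 13) misses the remaining region (no effect); the 16.5×14.5 cube at (13, 1) partially overlaps it — only the 27.50 mm² overlap (of its 239.25 mm²) is removed, clipping the outline — 1 connected region; the r=11.5 cylinder at (-2, 16) contributes a regular 16-gon of circumradius 11.5; Subtracting the remaining from the first: starting from that combined region, the r=11.5 cylinder at (-2, 16) partially overlaps it — only the 2.36 mm² overlap (of its 404.88 mm²) is removed, clipping the outline — 1 connected region; (rotated 85° about Z; rotation is an isometry so areas/perimeters/island counts are preserved). Overall, the cross-section is a single solid region. Undo the 85° rotation: the query point maps to (4.329, 5.599) in the un-rotated model frame. The nearest boundary edge runs (3.34, 6.00)→(13.00, 6.00); distance from the point to it = 0.40 mm. The point is inside the cross-section, 0.40 mm from the nearest boundary — within the 1.2 mm shell band (2 × 0.6).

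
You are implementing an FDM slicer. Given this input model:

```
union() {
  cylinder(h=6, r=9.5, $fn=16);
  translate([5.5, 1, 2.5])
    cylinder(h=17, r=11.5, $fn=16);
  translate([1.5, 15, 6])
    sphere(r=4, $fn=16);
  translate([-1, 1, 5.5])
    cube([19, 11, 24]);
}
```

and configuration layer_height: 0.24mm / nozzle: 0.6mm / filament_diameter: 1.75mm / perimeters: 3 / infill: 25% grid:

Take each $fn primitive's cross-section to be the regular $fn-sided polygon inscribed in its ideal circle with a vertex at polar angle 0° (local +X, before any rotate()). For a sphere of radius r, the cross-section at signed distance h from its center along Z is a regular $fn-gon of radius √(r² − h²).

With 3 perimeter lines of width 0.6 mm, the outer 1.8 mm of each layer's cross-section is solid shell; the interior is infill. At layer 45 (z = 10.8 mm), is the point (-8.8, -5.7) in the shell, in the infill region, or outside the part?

At z = 10.8 mm: the cylinder does not reach this height (z outside [0, 6]); the cylinder at (5.5, 1): section is a regular 16-gon, circumradius r=11.5; the sphere at (1.5, 15) is not intersected at this z (|z−center|=4.800 > r=4); the cube at (-1, 1) (footprint 19×11) is included at this height; Taking the union: the regions partially overlap (shared area 169.48 mm²), so overlapping operands fuse into one piece — 1 connected region. Overall, the cross-section is a single solid region. The nearest boundary edge runs (-2.63, -7.13)→(-5.12, -3.40); distance from the point to it = 4.34 mm. The point is not inside any of the regions above, so it lies outside the cross-section (4.34 mm from the nearest boundary).

outside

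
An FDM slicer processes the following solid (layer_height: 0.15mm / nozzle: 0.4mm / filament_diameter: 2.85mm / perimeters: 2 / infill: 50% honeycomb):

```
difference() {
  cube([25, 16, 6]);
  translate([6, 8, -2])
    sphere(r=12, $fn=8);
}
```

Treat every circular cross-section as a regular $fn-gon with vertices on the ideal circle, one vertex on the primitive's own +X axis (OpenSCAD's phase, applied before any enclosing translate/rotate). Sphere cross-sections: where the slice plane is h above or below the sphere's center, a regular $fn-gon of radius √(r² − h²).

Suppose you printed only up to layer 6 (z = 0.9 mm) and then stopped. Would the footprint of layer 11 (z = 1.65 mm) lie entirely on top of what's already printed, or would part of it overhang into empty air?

Compare the two slices. At z = 0.9: the cube (footprint 25×16) is included at this height (area 400.00 mm²); the r=12 sphere at (6, 8) slices to a regular 8-gon of circumradius 11.644 (√(r²−h²) with h=2.9 from center) (area = (8/2)·11.644²·sin(360°/8) = 383.51 mm²); After the difference (first − rest): starting from the 25×16 cube (400.00 mm²), the r=12 sphere at (6, 8) partially overlaps it — only the 255.80 mm² overlap (of its 383.51 mm²) is removed, clipping the outline — area = 144.20 mm². At z = 1.65: the cube is present — its section is the full 25×16 rectangle (area 400.00 mm²); the sphere at (6, 8): section is a regular 8-gon, circumradius = √(r²−h²) = √(12²−3.65²) = 11.431 (area = (8/2)·11.431²·sin(360°/8) = 369.61 mm²); Taking the first minus the rest: starting from the 25×16 cube (400.00 mm²), the r=12 sphere at (6, 8) partially overlaps it — only the 252.39 mm² overlap (of its 369.61 mm²) is removed, clipping the outline — area = 147.61 mm². Checking containment: at z = 1.65 the cross-section extends beyond the z = 0.9 cross-section by about 3.41 mm².

part overhangs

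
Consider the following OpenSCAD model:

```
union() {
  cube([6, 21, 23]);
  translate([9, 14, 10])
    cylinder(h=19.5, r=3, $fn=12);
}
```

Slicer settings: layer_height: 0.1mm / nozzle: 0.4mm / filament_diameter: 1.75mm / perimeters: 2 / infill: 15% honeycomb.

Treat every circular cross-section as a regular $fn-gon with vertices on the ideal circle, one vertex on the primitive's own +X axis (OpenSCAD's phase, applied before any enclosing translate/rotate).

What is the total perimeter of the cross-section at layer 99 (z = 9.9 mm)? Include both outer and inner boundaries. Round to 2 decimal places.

54.00 mm

At z = 9.9 mm: the cube is present — its section is the full 6×21 rectangle (perimeter 54.00 mm); the cylinder at (9, 14) does not reach this height (z outside [10, 29.5]); Merging all regions: only the 6×21 cube is present, so the union is just that shape — boundary = 54.00 mm. Overall, the cross-section is a single solid region. Total boundary length (outer) = 54.00 mm.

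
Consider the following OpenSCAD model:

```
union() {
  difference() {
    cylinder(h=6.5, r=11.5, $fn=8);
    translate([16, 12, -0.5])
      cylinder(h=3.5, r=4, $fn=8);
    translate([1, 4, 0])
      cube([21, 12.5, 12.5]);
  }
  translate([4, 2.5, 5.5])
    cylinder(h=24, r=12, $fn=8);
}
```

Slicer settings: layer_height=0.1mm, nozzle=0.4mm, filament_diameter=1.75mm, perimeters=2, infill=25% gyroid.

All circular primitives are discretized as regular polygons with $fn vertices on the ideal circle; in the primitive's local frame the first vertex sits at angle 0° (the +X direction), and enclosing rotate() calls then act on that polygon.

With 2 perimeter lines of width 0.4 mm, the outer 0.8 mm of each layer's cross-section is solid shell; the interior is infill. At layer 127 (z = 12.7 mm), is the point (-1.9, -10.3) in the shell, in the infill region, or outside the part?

outside

At z = 12.7 mm: the cylinder does not reach this height (z outside [0, 6.5]); the cylinder at (16, 12) does not reach this height (z outside [-0.5, 3]); the cube at (1, 4) is not intersected at this z (z outside [0, 12.5]); Taking the first minus the rest: the first operand is absent here, so nothing remains; the r=12 cylinder at (4, 2.5) contributes a regular 8-gon of circumradius 12; Combining (union): only the r=12 cylinder at (4, 2.5) is present, so the union is just that shape — 1 connected region. Overall, the cross-section is a single solid region. The nearest boundary edge runs (-4.49, -5.99)→(4.00, -9.50); distance from the point to it = 3.00 mm. The point is not inside any of the regions above, so it lies outside the cross-section (3.00 mm from the nearest boundary).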